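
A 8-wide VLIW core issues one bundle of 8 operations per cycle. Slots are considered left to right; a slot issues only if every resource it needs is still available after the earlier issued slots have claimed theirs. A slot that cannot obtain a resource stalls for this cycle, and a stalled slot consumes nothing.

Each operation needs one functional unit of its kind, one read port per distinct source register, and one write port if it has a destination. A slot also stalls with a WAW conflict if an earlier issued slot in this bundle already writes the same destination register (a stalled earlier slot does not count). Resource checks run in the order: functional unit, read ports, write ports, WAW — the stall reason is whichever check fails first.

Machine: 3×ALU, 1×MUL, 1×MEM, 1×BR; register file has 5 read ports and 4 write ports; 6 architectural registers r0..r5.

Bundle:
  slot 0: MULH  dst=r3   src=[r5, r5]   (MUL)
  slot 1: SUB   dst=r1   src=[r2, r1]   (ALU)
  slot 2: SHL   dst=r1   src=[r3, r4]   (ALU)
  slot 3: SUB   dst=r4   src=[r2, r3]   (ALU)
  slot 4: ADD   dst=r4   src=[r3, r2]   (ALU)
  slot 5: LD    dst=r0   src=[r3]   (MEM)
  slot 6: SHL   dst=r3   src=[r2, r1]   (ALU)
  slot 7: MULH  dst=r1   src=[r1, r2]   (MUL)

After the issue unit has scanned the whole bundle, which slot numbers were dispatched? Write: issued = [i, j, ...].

issued = [0, 1, 3]

  0. MUL→r3 ⇒ go  {3A/0Mu/1Ld/1B | 4r 3w}
  1. ALU→r1 ⇒ go  {2A/0Mu/1Ld/1B | 2r 2w}
  2. ALU→r1 ⇒ no(WAW)  {2A/0Mu/1Ld/1B | 2r 2w}
  3. ALU→r4 ⇒ go  {1A/0Mu/1Ld/1B | 0r 1w}
  4. ALU→r4 ⇒ no(RD_PORT)  {1A/0Mu/1Ld/1B | 0r 1w}
  5. MEM→r0 ⇒ no(RD_PORT)  {1A/0Mu/1Ld/1B | 0r 1w}
  6. ALU→r3 ⇒ no(RD_PORT)  {1A/0Mu/1Ld/1B | 0r 1w}
  7. MUL→r1 ⇒ no(FU)  {1A/0Mu/1Ld/1B | 0r 1w}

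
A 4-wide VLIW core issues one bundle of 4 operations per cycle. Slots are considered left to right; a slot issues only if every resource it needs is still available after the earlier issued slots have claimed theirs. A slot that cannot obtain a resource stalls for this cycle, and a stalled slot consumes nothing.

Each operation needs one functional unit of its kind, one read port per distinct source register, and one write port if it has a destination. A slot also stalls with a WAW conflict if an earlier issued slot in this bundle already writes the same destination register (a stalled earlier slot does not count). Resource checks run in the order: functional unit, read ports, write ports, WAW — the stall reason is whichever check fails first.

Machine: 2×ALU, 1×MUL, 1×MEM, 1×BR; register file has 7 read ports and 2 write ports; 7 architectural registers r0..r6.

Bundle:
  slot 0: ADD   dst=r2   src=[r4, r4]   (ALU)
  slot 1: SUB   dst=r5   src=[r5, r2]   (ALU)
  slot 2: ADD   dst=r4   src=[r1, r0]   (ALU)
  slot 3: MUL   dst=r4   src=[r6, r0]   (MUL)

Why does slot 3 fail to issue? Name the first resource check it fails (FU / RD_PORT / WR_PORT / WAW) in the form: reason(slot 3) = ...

reason(slot 3) = WR_PORT

slot 0 (ALU): ISSUE — free A1,Mu1,Ld1,B1 rp6 wp1
slot 1 (ALU): ISSUE — free A0,Mu1,Ld1,B1 rp4 wp0
slot 2 (ALU): stall FU — free A0,Mu1,Ld1,B1 rp4 wp0
slot 3 (MUL): stall WR_PORT — free A0,Mu1,Ld1,B1 rp4 wp0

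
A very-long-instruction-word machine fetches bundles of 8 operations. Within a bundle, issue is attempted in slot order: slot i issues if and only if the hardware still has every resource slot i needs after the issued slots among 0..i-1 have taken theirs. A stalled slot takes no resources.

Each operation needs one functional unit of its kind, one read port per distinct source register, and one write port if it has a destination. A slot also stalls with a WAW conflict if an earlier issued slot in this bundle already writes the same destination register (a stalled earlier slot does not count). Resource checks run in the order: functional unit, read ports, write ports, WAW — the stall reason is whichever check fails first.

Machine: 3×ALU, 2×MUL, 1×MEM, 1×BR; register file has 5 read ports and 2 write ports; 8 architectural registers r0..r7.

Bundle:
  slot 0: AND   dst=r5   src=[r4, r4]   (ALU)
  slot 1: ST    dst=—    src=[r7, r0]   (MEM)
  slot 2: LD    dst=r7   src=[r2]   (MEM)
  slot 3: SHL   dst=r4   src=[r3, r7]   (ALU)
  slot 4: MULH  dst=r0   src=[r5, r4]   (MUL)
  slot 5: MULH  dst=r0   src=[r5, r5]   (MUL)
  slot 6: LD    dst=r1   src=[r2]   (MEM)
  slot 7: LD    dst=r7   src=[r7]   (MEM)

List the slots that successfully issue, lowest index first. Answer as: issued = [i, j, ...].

issued = [0, 1, 3]

[0] ALU needs rd=1 wr=1: ok; after: ALU=2 MUL=2 MEM=1 BR=1, R=4, W=1
[1] MEM needs rd=2 wr=0: ok; after: ALU=2 MUL=2 MEM=0 BR=1, R=2, W=1
[2] MEM needs rd=1 wr=1: FU; after: ALU=2 MUL=2 MEM=0 BR=1, R=2, W=1
[3] ALU needs rd=2 wr=1: ok; after: ALU=1 MUL=2 MEM=0 BR=1, R=0, W=0
[4] MUL needs rd=2 wr=1: RD_PORT; after: ALU=1 MUL=2 MEM=0 BR=1, R=0, W=0
[5] MUL needs rd=1 wr=1: RD_PORT; after: ALU=1 MUL=2 MEM=0 BR=1, R=0, W=0
[6] MEM needs rd=1 wr=1: FU; after: ALU=1 MUL=2 MEM=0 BR=1, R=0, W=0
[7] MEM needs rd=1 wr=1: FU; after: ALU=1 MUL=2 MEM=0 BR=1, R=0, W=0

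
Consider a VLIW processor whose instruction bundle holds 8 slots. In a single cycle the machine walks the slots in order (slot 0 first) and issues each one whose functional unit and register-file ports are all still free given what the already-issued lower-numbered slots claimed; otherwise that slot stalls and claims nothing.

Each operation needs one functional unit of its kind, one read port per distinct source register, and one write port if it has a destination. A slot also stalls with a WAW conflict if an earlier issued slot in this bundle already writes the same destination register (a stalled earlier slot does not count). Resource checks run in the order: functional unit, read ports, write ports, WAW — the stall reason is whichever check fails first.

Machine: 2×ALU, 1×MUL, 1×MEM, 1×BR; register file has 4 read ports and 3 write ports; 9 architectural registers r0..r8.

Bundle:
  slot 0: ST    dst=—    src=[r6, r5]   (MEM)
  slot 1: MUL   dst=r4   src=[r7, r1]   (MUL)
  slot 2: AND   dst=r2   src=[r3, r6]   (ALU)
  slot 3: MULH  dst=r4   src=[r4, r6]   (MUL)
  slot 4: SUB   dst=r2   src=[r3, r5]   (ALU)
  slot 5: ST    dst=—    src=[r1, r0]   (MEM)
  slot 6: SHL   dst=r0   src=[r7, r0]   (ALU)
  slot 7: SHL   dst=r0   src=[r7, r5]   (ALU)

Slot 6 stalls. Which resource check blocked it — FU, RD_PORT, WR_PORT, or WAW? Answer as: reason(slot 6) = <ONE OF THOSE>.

reason(slot 6) = RD_PORT

(0) want 1×MEM +2rd +0wr — yes → AL2|MU1|ME0|BR1|rd2|wr3
(1) want 1×MUL +2rd +1wr — yes → AL2|MU0|ME0|BR1|rd0|wr2
(2) want 1×ALU +2rd +1wr — RD_PORT → AL2|MU0|ME0|BR1|rd0|wr2
(3) want 1×MUL +2rd +1wr — FU → AL2|MU0|ME0|BR1|rd0|wr2
(4) want 1×ALU +2rd +1wr — RD_PORT → AL2|MU0|ME0|BR1|rd0|wr2
(5) want 1×MEM +2rd +0wr — FU → AL2|MU0|ME0|BR1|rd0|wr2
(6) want 1×ALU +2rd +1wr — RD_PORT → AL2|MU0|ME0|BR1|rd0|wr2
(7) want 1×ALU +2rd +1wr — RD_PORT → AL2|MU0|ME0|BR1|rd0|wr2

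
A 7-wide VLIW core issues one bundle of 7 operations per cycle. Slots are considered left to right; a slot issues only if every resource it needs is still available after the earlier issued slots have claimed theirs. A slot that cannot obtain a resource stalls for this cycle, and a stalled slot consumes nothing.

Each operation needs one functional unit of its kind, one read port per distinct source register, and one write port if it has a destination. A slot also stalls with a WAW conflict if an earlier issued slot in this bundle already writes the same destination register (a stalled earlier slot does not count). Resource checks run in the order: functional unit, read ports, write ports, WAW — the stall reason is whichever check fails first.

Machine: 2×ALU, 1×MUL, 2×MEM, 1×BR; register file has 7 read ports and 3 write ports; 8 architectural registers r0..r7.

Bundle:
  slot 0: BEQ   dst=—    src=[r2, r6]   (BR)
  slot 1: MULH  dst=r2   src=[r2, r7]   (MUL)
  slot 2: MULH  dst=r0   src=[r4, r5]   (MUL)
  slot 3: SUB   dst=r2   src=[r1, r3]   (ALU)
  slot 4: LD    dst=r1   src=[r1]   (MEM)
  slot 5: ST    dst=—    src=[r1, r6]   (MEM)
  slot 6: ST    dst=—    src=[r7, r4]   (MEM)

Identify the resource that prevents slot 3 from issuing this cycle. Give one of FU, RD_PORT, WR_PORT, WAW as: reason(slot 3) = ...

[0] BR needs rd=2 wr=0: ok; after: ALU=2 MUL=1 MEM=2 BR=0, R=5, W=3
[1] MUL needs rd=2 wr=1: ok; after: ALU=2 MUL=0 MEM=2 BR=0, R=3, W=2
[2] MUL needs rd=2 wr=1: FU; after: ALU=2 MUL=0 MEM=2 BR=0, R=3, W=2
[3] ALU needs rd=2 wr=1: WAW; after: ALU=2 MUL=0 MEM=2 BR=0, R=3, W=2
[4] MEM needs rd=1 wr=1: ok; after: ALU=2 MUL=0 MEM=1 BR=0, R=2, W=1
[5] MEM needs rd=2 wr=0: ok; after: ALU=2 MUL=0 MEM=0 BR=0, R=0, W=1
[6] MEM needs rd=2 wr=0: FU; after: ALU=2 MUL=0 MEM=0 BR=0, R=0, W=1

reason(slot 3) = WAW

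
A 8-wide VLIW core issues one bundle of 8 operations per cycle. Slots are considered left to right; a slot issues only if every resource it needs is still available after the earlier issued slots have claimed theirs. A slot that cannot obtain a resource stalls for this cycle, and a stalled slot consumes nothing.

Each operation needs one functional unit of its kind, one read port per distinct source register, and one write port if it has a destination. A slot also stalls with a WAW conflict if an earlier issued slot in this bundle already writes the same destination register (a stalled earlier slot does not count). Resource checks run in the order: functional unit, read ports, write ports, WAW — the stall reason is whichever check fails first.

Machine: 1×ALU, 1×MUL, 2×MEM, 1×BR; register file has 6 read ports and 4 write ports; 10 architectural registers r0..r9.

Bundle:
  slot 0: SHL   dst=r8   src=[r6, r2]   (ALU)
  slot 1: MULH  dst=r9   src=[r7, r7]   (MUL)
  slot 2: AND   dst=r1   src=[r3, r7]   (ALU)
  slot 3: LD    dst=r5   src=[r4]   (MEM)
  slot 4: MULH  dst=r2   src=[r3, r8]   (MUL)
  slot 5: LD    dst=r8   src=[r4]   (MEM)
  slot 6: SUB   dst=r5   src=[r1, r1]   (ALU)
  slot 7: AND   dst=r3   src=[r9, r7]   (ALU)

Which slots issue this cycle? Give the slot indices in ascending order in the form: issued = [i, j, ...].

slot 0 (ALU): ISSUE — free A0,Mu1,Ld2,B1 rp4 wp3
slot 1 (MUL): ISSUE — free A0,Mu0,Ld2,B1 rp3 wp2
slot 2 (ALU): stall FU — free A0,Mu0,Ld2,B1 rp3 wp2
slot 3 (MEM): ISSUE — free A0,Mu0,Ld1,B1 rp2 wp1
slot 4 (MUL): stall FU — free A0,Mu0,Ld1,B1 rp2 wp1
slot 5 (MEM): stall WAW — free A0,Mu0,Ld1,B1 rp2 wp1
slot 6 (ALU): stall FU — free A0,Mu0,Ld1,B1 rp2 wp1
slot 7 (ALU): stall FU — free A0,Mu0,Ld1,B1 rp2 wp1

issued = [0, 1, 3]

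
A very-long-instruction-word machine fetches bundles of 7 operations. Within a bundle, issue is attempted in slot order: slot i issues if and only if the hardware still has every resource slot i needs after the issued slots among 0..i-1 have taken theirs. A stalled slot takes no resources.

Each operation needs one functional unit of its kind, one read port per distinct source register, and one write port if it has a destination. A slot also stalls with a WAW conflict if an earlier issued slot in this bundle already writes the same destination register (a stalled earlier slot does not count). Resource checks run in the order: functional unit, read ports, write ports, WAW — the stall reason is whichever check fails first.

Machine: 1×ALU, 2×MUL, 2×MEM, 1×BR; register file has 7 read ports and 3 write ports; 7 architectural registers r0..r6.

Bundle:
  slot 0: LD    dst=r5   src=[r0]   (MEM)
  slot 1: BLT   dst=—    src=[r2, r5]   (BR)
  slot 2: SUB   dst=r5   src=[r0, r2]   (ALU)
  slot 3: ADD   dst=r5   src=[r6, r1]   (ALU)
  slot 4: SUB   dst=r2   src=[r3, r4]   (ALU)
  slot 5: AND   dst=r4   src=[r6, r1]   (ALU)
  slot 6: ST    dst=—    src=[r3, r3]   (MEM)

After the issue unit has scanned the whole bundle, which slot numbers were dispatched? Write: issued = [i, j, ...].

(0) want 1×MEM +1rd +1wr — yes → AL1|MU2|ME1|BR1|rd6|wr2
(1) want 1×BR +2rd +0wr — yes → AL1|MU2|ME1|BR0|rd4|wr2
(2) want 1×ALU +2rd +1wr — WAW → AL1|MU2|ME1|BR0|rd4|wr2
(3) want 1×ALU +2rd +1wr — WAW → AL1|MU2|ME1|BR0|rd4|wr2
(4) want 1×ALU +2rd +1wr — yes → AL0|MU2|ME1|BR0|rd2|wr1
(5) want 1×ALU +2rd +1wr — FU → AL0|MU2|ME1|BR0|rd2|wr1
(6) want 1×MEM +1rd +0wr — yes → AL0|MU2|ME0|BR0|rd1|wr1

issued = [0, 1, 4, 6]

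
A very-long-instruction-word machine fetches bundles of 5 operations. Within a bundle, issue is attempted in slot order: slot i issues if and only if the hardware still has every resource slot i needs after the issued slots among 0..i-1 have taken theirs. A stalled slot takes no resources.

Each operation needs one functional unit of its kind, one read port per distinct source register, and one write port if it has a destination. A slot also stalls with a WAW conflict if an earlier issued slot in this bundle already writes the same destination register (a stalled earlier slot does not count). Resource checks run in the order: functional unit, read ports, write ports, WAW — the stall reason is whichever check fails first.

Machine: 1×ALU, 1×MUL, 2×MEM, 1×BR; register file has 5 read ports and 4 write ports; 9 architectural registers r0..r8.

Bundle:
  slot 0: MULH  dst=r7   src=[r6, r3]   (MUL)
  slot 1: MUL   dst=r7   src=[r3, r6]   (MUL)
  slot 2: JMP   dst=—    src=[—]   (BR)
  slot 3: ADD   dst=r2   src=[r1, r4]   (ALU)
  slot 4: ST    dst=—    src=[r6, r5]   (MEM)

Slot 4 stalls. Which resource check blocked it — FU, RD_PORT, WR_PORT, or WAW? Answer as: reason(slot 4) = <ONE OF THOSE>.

(0) want 1×MUL +2rd +1wr — yes → AL1|MU0|ME2|BR1|rd3|wr3
(1) want 1×MUL +2rd +1wr — FU → AL1|MU0|ME2|BR1|rd3|wr3
(2) want 1×BR +0rd +0wr — yes → AL1|MU0|ME2|BR0|rd3|wr3
(3) want 1×ALU +2rd +1wr — yes → AL0|MU0|ME2|BR0|rd1|wr2
(4) want 1×MEM +2rd +0wr — RD_PORT → AL0|MU0|ME2|BR0|rd1|wr2

reason(slot 4) = RD_PORT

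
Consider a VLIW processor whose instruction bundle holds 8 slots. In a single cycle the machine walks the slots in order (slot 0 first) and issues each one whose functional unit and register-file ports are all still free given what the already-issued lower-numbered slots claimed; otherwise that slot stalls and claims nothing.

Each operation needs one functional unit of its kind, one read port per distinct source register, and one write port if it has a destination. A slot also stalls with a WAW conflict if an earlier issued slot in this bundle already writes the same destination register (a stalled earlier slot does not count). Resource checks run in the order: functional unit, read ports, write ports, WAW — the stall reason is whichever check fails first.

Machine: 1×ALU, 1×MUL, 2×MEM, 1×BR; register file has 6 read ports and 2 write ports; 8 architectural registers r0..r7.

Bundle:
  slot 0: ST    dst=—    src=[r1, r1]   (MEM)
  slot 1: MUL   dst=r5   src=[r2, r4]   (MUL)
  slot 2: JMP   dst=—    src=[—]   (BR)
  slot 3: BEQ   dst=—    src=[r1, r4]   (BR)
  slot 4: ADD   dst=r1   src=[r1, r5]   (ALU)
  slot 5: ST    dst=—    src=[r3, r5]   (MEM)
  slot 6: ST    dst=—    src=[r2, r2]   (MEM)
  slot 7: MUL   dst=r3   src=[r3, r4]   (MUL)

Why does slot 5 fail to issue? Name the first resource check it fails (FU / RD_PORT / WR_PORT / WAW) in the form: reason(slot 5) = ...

reason(slot 5) = RD_PORT

#0 MEM src=r1,r1 dispatched  <A:1 Mu:1 Ld:1 B:1 rd:5 wr:2>
#1 MUL src=r2,r4 dispatched  <A:1 Mu:0 Ld:1 B:1 rd:3 wr:1>
#2 BR src=- dispatched  <A:1 Mu:0 Ld:1 B:0 rd:3 wr:1>
#3 BR src=r1,r4 held:FU  <A:1 Mu:0 Ld:1 B:0 rd:3 wr:1>
#4 ALU src=r1,r5 dispatched  <A:0 Mu:0 Ld:1 B:0 rd:1 wr:0>
#5 MEM src=r3,r5 held:RD_PORT  <A:0 Mu:0 Ld:1 B:0 rd:1 wr:0>
#6 MEM src=r2,r2 dispatched  <A:0 Mu:0 Ld:0 B:0 rd:0 wr:0>
#7 MUL src=r3,r4 held:FU  <A:0 Mu:0 Ld:0 B:0 rd:0 wr:0>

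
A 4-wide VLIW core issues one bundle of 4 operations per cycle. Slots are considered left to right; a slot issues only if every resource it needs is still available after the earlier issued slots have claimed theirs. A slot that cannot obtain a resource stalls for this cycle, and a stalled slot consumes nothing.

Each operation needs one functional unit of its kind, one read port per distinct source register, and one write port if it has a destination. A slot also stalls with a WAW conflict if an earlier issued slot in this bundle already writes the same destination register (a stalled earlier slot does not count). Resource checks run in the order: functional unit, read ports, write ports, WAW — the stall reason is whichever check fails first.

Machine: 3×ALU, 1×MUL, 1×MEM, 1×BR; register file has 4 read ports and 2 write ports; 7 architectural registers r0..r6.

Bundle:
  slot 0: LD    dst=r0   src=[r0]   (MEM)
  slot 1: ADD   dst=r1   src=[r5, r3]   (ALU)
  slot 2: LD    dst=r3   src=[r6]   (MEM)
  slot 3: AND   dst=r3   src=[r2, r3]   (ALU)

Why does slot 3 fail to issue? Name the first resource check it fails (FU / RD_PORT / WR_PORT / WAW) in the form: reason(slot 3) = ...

  0. MEM→r0 ⇒ go  {3A/1Mu/0Ld/1B | 3r 1w}
  1. ALU→r1 ⇒ go  {2A/1Mu/0Ld/1B | 1r 0w}
  2. MEM→r3 ⇒ no(FU)  {2A/1Mu/0Ld/1B | 1r 0w}
  3. ALU→r3 ⇒ no(RD_PORT)  {2A/1Mu/0Ld/1B | 1r 0w}

reason(slot 3) = RD_PORT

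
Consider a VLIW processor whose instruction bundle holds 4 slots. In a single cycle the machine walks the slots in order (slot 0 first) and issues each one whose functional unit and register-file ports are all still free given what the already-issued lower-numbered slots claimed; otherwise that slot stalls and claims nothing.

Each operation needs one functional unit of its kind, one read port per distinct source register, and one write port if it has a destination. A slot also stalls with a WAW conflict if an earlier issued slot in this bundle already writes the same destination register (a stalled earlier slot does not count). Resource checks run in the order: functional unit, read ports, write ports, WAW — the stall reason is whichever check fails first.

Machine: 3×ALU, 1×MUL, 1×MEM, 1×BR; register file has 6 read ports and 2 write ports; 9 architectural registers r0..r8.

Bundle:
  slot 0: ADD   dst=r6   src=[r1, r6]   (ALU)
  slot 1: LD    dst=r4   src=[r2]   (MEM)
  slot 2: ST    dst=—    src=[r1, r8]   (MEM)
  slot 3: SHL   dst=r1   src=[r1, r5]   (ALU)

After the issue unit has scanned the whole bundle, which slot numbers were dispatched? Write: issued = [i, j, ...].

issued = [0, 1]

[0] ALU needs rd=2 wr=1: ok; after: ALU=2 MUL=1 MEM=1 BR=1, R=4, W=1
[1] MEM needs rd=1 wr=1: ok; after: ALU=2 MUL=1 MEM=0 BR=1, R=3, W=0
[2] MEM needs rd=2 wr=0: FU; after: ALU=2 MUL=1 MEM=0 BR=1, R=3, W=0
[3] ALU needs rd=2 wr=1: WR_PORT; after: ALU=2 MUL=1 MEM=0 BR=1, R=3, W=0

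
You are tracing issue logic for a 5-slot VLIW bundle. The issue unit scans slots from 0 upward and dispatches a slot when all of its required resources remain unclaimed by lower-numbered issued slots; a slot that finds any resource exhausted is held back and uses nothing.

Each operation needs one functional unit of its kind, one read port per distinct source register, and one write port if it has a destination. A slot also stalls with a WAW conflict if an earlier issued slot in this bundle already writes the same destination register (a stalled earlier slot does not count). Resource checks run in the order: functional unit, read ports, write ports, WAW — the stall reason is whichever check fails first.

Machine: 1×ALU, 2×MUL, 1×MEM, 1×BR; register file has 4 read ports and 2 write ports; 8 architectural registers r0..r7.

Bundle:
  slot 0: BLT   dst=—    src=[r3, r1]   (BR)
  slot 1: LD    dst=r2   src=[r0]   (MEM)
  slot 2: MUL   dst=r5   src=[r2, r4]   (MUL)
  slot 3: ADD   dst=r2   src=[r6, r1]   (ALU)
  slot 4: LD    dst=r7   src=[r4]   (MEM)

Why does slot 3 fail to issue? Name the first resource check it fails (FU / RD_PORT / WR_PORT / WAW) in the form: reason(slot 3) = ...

reason(slot 3) = RD_PORT

slot 0 (BR): ISSUE — free A1,Mu2,Ld1,B0 rp2 wp2
slot 1 (MEM): ISSUE — free A1,Mu2,Ld0,B0 rp1 wp1
slot 2 (MUL): stall RD_PORT — free A1,Mu2,Ld0,B0 rp1 wp1
slot 3 (ALU): stall RD_PORT — free A1,Mu2,Ld0,B0 rp1 wp1
slot 4 (MEM): stall FU — free A1,Mu2,Ld0,B0 rp1 wp1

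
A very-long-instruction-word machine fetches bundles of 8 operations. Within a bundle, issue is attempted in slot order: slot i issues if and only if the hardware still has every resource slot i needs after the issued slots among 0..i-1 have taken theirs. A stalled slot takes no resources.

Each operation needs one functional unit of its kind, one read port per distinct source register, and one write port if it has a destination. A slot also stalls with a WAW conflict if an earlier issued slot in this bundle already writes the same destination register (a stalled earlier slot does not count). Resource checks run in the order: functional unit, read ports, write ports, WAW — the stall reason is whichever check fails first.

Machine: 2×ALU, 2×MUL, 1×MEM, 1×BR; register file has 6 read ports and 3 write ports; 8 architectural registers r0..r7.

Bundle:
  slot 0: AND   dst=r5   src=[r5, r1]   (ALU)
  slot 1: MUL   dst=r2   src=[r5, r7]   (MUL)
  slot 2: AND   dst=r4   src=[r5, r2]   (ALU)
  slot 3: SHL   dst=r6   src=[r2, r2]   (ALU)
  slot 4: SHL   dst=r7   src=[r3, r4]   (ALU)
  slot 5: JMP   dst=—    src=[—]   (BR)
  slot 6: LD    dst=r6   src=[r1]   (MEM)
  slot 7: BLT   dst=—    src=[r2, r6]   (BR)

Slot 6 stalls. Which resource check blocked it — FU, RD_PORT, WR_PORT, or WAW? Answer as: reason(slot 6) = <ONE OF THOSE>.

reason(slot 6) = RD_PORT

(0) want 1×ALU +2rd +1wr — yes → AL1|MU2|ME1|BR1|rd4|wr2
(1) want 1×MUL +2rd +1wr — yes → AL1|MU1|ME1|BR1|rd2|wr1
(2) want 1×ALU +2rd +1wr — yes → AL0|MU1|ME1|BR1|rd0|wr0
(3) want 1×ALU +1rd +1wr — FU → AL0|MU1|ME1|BR1|rd0|wr0
(4) want 1×ALU +2rd +1wr — FU → AL0|MU1|ME1|BR1|rd0|wr0
(5) want 1×BR +0rd +0wr — yes → AL0|MU1|ME1|BR0|rd0|wr0
(6) want 1×MEM +1rd +1wr — RD_PORT → AL0|MU1|ME1|BR0|rd0|wr0
(7) want 1×BR +2rd +0wr — FU → AL0|MU1|ME1|BR0|rd0|wr0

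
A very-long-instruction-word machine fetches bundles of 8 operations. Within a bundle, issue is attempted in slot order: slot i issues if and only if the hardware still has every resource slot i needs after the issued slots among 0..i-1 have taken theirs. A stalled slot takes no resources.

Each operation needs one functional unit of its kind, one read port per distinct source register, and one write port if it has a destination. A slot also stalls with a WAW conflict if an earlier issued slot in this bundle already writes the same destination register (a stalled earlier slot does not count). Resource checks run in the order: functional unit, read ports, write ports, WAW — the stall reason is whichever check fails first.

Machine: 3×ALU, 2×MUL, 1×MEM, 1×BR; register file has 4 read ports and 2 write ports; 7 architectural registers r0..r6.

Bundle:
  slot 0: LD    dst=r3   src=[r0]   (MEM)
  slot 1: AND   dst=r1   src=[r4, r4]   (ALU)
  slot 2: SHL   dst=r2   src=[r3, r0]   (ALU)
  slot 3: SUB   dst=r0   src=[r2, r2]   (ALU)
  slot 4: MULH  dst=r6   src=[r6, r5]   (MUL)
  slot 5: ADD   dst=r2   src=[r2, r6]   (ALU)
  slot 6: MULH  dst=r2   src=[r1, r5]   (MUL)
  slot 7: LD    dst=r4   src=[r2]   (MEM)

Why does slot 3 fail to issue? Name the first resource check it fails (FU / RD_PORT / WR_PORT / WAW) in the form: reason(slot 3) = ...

reason(slot 3) = WR_PORT

[0] MEM needs rd=1 wr=1: ok; after: ALU=3 MUL=2 MEM=0 BR=1, R=3, W=1
[1] ALU needs rd=1 wr=1: ok; after: ALU=2 MUL=2 MEM=0 BR=1, R=2, W=0
[2] ALU needs rd=2 wr=1: WR_PORT; after: ALU=2 MUL=2 MEM=0 BR=1, R=2, W=0
[3] ALU needs rd=1 wr=1: WR_PORT; after: ALU=2 MUL=2 MEM=0 BR=1, R=2, W=0
[4] MUL needs rd=2 wr=1: WR_PORT; after: ALU=2 MUL=2 MEM=0 BR=1, R=2, W=0
[5] ALU needs rd=2 wr=1: WR_PORT; after: ALU=2 MUL=2 MEM=0 BR=1, R=2, W=0
[6] MUL needs rd=2 wr=1: WR_PORT; after: ALU=2 MUL=2 MEM=0 BR=1, R=2, W=0
[7] MEM needs rd=1 wr=1: FU; after: ALU=2 MUL=2 MEM=0 BR=1, R=2, W=0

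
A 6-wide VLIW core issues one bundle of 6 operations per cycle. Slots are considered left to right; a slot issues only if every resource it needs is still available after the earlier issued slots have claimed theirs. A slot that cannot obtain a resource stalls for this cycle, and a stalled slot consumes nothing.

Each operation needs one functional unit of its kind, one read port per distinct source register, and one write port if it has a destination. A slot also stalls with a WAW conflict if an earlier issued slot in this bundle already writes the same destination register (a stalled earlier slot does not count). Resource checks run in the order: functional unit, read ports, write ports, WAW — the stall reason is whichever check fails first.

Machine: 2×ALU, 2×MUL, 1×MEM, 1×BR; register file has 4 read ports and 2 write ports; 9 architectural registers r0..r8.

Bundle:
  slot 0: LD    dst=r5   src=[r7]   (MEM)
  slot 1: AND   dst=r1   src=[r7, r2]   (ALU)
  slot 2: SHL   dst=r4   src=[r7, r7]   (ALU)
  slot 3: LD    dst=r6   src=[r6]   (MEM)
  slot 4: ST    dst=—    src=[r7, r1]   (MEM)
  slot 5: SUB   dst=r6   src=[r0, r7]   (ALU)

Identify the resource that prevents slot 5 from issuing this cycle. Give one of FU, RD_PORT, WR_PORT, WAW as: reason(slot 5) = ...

reason(slot 5) = RD_PORT

(0) want 1×MEM +1rd +1wr — yes → AL2|MU2|ME0|BR1|rd3|wr1
(1) want 1×ALU +2rd +1wr — yes → AL1|MU2|ME0|BR1|rd1|wr0
(2) want 1×ALU +1rd +1wr — WR_PORT → AL1|MU2|ME0|BR1|rd1|wr0
(3) want 1×MEM +1rd +1wr — FU → AL1|MU2|ME0|BR1|rd1|wr0
(4) want 1×MEM +2rd +0wr — FU → AL1|MU2|ME0|BR1|rd1|wr0
(5) want 1×ALU +2rd +1wr — RD_PORT → AL1|MU2|ME0|BR1|rd1|wr0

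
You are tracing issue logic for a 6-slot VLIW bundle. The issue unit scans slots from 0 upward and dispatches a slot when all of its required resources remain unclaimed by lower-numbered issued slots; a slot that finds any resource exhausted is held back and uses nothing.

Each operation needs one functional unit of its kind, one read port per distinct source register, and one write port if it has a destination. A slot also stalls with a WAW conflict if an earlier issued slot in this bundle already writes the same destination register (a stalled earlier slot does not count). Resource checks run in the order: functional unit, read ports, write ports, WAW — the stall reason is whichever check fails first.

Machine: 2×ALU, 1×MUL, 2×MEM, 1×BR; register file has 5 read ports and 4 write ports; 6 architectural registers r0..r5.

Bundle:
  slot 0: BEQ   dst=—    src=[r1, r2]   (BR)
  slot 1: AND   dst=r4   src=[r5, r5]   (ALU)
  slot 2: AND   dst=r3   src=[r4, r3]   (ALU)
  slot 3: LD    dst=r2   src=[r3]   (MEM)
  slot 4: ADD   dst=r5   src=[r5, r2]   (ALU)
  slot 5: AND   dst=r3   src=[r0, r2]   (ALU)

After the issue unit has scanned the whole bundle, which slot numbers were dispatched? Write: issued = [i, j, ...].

issued = [0, 1, 2]

[0] BR needs rd=2 wr=0: ok; after: ALU=2 MUL=1 MEM=2 BR=0, R=3, W=4
[1] ALU needs rd=1 wr=1: ok; after: ALU=1 MUL=1 MEM=2 BR=0, R=2, W=3
[2] ALU needs rd=2 wr=1: ok; after: ALU=0 MUL=1 MEM=2 BR=0, R=0, W=2
[3] MEM needs rd=1 wr=1: RD_PORT; after: ALU=0 MUL=1 MEM=2 BR=0, R=0, W=2
[4] ALU needs rd=2 wr=1: FU; after: ALU=0 MUL=1 MEM=2 BR=0, R=0, W=2
[5] ALU needs rd=2 wr=1: FU; after: ALU=0 MUL=1 MEM=2 BR=0, R=0, W=2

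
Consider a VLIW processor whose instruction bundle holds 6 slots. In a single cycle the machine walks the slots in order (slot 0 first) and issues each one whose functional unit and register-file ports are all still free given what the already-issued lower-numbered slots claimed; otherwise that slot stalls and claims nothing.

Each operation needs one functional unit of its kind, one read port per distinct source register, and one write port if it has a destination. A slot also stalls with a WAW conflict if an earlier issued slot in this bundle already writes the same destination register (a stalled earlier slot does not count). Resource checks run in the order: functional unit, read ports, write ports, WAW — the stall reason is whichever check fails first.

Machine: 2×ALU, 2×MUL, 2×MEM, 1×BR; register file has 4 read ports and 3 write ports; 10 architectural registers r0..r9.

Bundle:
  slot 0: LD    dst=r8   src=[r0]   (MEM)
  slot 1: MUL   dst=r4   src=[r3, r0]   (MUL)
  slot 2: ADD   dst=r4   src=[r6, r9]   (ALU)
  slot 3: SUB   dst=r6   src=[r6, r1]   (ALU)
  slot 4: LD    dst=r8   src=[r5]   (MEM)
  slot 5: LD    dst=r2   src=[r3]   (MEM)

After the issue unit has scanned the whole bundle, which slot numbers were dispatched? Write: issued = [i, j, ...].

[0] MEM needs rd=1 wr=1: ok; after: ALU=2 MUL=2 MEM=1 BR=1, R=3, W=2
[1] MUL needs rd=2 wr=1: ok; after: ALU=2 MUL=1 MEM=1 BR=1, R=1, W=1
[2] ALU needs rd=2 wr=1: RD_PORT; after: ALU=2 MUL=1 MEM=1 BR=1, R=1, W=1
[3] ALU needs rd=2 wr=1: RD_PORT; after: ALU=2 MUL=1 MEM=1 BR=1, R=1, W=1
[4] MEM needs rd=1 wr=1: WAW; after: ALU=2 MUL=1 MEM=1 BR=1, R=1, W=1
[5] MEM needs rd=1 wr=1: ok; after: ALU=2 MUL=1 MEM=0 BR=1, R=0, W=0

issued = [0, 1, 5]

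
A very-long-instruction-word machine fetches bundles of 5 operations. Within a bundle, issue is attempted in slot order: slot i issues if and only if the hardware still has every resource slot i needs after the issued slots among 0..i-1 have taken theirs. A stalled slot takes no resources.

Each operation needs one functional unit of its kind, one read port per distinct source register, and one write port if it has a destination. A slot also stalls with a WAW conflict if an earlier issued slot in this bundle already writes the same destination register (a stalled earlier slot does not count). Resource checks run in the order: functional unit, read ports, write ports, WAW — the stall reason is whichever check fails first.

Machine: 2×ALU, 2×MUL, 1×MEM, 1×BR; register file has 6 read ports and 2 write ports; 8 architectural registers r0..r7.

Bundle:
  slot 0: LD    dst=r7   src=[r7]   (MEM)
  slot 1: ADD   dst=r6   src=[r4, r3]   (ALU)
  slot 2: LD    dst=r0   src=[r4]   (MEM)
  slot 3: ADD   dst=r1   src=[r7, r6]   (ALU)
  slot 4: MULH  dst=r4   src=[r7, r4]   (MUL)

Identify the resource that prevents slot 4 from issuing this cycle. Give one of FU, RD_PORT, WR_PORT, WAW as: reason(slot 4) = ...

reason(slot 4) = WR_PORT

#0 MEM src=r7 dispatched  <A:2 Mu:2 Ld:0 B:1 rd:5 wr:1>
#1 ALU src=r4,r3 dispatched  <A:1 Mu:2 Ld:0 B:1 rd:3 wr:0>
#2 MEM src=r4 held:FU  <A:1 Mu:2 Ld:0 B:1 rd:3 wr:0>
#3 ALU src=r7,r6 held:WR_PORT  <A:1 Mu:2 Ld:0 B:1 rd:3 wr:0>
#4 MUL src=r7,r4 held:WR_PORT  <A:1 Mu:2 Ld:0 B:1 rd:3 wr:0>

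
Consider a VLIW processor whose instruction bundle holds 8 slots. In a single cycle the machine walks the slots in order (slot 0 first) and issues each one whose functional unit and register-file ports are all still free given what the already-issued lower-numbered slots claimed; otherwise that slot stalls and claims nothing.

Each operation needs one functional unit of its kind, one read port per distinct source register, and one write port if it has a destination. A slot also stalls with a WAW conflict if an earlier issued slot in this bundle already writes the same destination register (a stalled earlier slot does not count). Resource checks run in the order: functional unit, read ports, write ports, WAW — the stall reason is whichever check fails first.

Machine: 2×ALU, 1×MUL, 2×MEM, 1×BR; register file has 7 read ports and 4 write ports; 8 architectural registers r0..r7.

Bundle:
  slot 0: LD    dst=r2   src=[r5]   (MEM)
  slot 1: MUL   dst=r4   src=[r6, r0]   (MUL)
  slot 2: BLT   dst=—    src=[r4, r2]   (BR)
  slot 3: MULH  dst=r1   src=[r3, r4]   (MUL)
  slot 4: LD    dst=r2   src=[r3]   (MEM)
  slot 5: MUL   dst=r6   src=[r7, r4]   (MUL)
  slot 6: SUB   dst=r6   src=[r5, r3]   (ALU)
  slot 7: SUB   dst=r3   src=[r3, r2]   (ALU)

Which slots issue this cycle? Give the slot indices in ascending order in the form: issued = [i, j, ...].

issued = [0, 1, 2, 6]

[0] MEM needs rd=1 wr=1: ok; after: ALU=2 MUL=1 MEM=1 BR=1, R=6, W=3
[1] MUL needs rd=2 wr=1: ok; after: ALU=2 MUL=0 MEM=1 BR=1, R=4, W=2
[2] BR needs rd=2 wr=0: ok; after: ALU=2 MUL=0 MEM=1 BR=0, R=2, W=2
[3] MUL needs rd=2 wr=1: FU; after: ALU=2 MUL=0 MEM=1 BR=0, R=2, W=2
[4] MEM needs rd=1 wr=1: WAW; after: ALU=2 MUL=0 MEM=1 BR=0, R=2, W=2
[5] MUL needs rd=2 wr=1: FU; after: ALU=2 MUL=0 MEM=1 BR=0, R=2, W=2
[6] ALU needs rd=2 wr=1: ok; after: ALU=1 MUL=0 MEM=1 BR=0, R=0, W=1
[7] ALU needs rd=2 wr=1: RD_PORT; after: ALU=1 MUL=0 MEM=1 BR=0, R=0, W=1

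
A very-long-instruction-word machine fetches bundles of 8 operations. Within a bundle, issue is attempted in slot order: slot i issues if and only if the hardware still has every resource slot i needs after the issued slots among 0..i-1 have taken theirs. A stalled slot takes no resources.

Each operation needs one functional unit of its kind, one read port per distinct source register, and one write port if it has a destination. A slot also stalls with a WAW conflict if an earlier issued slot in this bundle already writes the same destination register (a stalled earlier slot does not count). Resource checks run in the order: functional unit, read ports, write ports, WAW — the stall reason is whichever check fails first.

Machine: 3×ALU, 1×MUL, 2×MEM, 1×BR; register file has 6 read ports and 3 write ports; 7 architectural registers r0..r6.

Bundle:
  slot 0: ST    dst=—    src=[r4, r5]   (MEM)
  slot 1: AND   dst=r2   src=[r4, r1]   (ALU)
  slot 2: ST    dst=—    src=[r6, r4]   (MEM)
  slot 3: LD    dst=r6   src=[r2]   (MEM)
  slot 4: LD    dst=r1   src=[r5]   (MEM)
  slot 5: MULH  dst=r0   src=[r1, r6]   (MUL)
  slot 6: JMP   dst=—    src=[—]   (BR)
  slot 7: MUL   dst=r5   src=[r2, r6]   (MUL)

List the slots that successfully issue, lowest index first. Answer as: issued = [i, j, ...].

#0 MEM src=r4,r5 dispatched  <A:3 Mu:1 Ld:1 B:1 rd:4 wr:3>
#1 ALU src=r4,r1 dispatched  <A:2 Mu:1 Ld:1 B:1 rd:2 wr:2>
#2 MEM src=r6,r4 dispatched  <A:2 Mu:1 Ld:0 B:1 rd:0 wr:2>
#3 MEM src=r2 held:FU  <A:2 Mu:1 Ld:0 B:1 rd:0 wr:2>
#4 MEM src=r5 held:FU  <A:2 Mu:1 Ld:0 B:1 rd:0 wr:2>
#5 MUL src=r1,r6 held:RD_PORT  <A:2 Mu:1 Ld:0 B:1 rd:0 wr:2>
#6 BR src=- dispatched  <A:2 Mu:1 Ld:0 B:0 rd:0 wr:2>
#7 MUL src=r2,r6 held:RD_PORT  <A:2 Mu:1 Ld:0 B:0 rd:0 wr:2>

issued = [0, 1, 2, 6]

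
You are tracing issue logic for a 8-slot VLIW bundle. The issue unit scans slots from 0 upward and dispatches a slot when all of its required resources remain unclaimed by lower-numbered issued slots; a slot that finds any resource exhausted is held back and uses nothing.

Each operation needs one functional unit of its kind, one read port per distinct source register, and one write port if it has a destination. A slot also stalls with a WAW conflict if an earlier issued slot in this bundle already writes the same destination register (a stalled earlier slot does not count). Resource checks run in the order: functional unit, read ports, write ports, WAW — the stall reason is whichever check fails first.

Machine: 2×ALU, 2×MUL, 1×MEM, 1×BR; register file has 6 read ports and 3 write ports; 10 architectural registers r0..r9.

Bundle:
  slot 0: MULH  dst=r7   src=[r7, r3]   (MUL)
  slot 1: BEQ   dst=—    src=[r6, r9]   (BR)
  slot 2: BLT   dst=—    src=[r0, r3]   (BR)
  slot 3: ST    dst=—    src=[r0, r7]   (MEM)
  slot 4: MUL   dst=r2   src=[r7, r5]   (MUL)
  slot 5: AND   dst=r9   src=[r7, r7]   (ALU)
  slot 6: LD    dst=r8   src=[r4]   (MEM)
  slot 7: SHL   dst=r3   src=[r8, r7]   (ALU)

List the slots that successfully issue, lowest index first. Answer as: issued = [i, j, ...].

slot 0 (MUL): ISSUE — free A2,Mu1,Ld1,B1 rp4 wp2
slot 1 (BR): ISSUE — free A2,Mu1,Ld1,B0 rp2 wp2
slot 2 (BR): stall FU — free A2,Mu1,Ld1,B0 rp2 wp2
slot 3 (MEM): ISSUE — free A2,Mu1,Ld0,B0 rp0 wp2
slot 4 (MUL): stall RD_PORT — free A2,Mu1,Ld0,B0 rp0 wp2
slot 5 (ALU): stall RD_PORT — free A2,Mu1,Ld0,B0 rp0 wp2
slot 6 (MEM): stall FU — free A2,Mu1,Ld0,B0 rp0 wp2
slot 7 (ALU): stall RD_PORT — free A2,Mu1,Ld0,B0 rp0 wp2

issued = [0, 1, 3]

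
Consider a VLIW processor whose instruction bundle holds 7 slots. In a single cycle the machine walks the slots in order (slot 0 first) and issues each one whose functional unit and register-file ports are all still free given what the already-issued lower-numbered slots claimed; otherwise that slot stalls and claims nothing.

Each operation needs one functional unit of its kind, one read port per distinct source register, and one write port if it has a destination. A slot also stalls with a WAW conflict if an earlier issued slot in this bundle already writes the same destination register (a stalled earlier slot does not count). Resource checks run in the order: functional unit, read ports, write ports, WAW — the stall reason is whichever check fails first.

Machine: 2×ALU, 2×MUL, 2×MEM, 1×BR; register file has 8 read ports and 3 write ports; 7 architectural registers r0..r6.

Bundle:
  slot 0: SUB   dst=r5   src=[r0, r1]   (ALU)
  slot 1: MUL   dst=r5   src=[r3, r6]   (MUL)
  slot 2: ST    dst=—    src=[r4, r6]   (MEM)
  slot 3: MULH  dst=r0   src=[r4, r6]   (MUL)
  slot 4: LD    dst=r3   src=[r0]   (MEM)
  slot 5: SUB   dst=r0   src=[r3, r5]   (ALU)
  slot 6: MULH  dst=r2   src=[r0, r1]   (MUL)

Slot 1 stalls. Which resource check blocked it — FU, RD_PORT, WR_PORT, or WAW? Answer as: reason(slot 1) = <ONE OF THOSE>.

(0) want 1×ALU +2rd +1wr — yes → AL1|MU2|ME2|BR1|rd6|wr2
(1) want 1×MUL +2rd +1wr — WAW → AL1|MU2|ME2|BR1|rd6|wr2
(2) want 1×MEM +2rd +0wr — yes → AL1|MU2|ME1|BR1|rd4|wr2
(3) want 1×MUL +2rd +1wr — yes → AL1|MU1|ME1|BR1|rd2|wr1
(4) want 1×MEM +1rd +1wr — yes → AL1|MU1|ME0|BR1|rd1|wr0
(5) want 1×ALU +2rd +1wr — RD_PORT → AL1|MU1|ME0|BR1|rd1|wr0
(6) want 1×MUL +2rd +1wr — RD_PORT → AL1|MU1|ME0|BR1|rd1|wr0

reason(slot 1) = WAW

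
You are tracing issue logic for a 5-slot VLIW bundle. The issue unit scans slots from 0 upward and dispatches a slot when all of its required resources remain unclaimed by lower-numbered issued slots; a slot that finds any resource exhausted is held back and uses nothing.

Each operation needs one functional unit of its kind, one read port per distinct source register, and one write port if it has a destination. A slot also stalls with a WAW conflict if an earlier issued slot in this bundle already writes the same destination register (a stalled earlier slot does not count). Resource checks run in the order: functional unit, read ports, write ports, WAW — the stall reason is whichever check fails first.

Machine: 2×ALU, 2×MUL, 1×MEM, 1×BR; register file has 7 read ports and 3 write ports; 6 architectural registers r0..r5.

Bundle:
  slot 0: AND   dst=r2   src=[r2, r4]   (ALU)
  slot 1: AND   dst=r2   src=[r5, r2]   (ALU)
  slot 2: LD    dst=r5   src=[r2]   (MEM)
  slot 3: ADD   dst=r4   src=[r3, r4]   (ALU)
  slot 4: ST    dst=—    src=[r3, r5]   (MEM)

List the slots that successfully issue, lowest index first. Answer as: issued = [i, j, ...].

issued = [0, 2, 3]

[0] ALU needs rd=2 wr=1: ok; after: ALU=1 MUL=2 MEM=1 BR=1, R=5, W=2
[1] ALU needs rd=2 wr=1: WAW; after: ALU=1 MUL=2 MEM=1 BR=1, R=5, W=2
[2] MEM needs rd=1 wr=1: ok; after: ALU=1 MUL=2 MEM=0 BR=1, R=4, W=1
[3] ALU needs rd=2 wr=1: ok; after: ALU=0 MUL=2 MEM=0 BR=1, R=2, W=0
[4] MEM needs rd=2 wr=0: FU; after: ALU=0 MUL=2 MEM=0 BR=1, R=2, W=0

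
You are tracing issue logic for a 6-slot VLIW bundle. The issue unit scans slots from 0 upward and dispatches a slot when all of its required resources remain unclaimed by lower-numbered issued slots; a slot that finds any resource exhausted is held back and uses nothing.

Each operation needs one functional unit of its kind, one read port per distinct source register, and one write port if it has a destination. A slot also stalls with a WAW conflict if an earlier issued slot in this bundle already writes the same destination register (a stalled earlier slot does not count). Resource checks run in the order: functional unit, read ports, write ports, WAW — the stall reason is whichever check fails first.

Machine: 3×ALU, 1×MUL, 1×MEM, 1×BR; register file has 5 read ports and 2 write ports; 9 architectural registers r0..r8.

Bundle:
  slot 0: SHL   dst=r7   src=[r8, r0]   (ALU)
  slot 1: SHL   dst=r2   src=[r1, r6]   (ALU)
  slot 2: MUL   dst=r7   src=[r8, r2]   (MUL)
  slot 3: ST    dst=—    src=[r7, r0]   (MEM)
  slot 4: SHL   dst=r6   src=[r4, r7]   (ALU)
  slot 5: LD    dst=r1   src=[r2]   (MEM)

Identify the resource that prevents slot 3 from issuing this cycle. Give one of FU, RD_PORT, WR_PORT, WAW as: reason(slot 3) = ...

reason(slot 3) = RD_PORT

slot 0 (ALU): ISSUE — free A2,Mu1,Ld1,B1 rp3 wp1
slot 1 (ALU): ISSUE — free A1,Mu1,Ld1,B1 rp1 wp0
slot 2 (MUL): stall RD_PORT — free A1,Mu1,Ld1,B1 rp1 wp0
slot 3 (MEM): stall RD_PORT — free A1,Mu1,Ld1,B1 rp1 wp0
slot 4 (ALU): stall RD_PORT — free A1,Mu1,Ld1,B1 rp1 wp0
slot 5 (MEM): stall WR_PORT — free A1,Mu1,Ld1,B1 rp1 wp0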